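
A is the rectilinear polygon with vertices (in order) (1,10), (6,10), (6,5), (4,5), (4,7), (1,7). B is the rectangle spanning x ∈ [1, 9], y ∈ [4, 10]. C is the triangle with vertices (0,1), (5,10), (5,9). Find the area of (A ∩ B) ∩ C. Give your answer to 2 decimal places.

1.25

The region (A ∩ B) ∩ C is the polygon with vertices (3.333,7), (5,10), (5,9), (3.75,7).
By the shoelace formula its area is 1.25.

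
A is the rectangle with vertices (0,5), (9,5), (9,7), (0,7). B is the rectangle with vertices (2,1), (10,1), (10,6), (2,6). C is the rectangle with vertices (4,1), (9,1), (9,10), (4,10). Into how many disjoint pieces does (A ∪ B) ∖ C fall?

2

(A ∪ B) ∖ C splits into 2 disjoint pieces (area 16, area 5).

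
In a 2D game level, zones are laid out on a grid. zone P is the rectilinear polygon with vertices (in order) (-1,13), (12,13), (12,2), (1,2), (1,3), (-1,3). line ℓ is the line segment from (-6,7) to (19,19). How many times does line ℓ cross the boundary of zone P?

2

The segment meets the boundary at (6.5,13), (-1,9.4).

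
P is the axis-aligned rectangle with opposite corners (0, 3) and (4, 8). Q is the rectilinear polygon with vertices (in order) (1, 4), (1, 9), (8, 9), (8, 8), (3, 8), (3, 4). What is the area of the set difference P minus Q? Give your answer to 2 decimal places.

|P| = 20, |P∩Q| = 8.
|P ∖ Q| = |P| − |P∩Q| = 20 − 8 = 12.00.

12.00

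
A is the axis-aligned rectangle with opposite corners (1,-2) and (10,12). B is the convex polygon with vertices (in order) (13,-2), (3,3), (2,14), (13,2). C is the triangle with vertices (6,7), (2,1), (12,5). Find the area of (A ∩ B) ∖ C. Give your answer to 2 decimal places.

|A ∩ B| = 58.1894.
|(A ∩ B) ∩ C| = 18.5212.
|(A ∩ B) ∖ C| = 58.1894 − 18.5212 = 39.67.

39.67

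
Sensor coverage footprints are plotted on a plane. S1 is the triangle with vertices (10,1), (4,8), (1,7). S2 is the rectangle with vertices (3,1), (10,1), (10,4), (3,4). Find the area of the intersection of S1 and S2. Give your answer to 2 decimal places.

2.89

The intersection is the polygon with vertices (10,1), (5.5,4), (7.429,4).
By the shoelace formula its area is 2.89.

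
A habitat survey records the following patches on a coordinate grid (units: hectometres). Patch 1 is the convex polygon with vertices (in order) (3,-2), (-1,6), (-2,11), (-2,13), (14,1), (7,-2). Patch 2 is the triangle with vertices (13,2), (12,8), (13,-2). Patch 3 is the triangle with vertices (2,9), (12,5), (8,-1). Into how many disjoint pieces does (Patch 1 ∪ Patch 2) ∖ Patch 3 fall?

1

(Patch 1 ∪ Patch 2) ∖ Patch 3 is a single connected region.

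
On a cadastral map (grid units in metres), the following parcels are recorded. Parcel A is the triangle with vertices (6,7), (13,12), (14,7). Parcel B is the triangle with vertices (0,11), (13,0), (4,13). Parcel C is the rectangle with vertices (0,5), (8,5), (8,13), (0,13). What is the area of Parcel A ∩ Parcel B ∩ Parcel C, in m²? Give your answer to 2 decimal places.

The intersection is the polygon with vertices (8,7.222), (8,7), (6,7), (7.441,8.029).
By the shoelace formula its area is 1.09.

1.09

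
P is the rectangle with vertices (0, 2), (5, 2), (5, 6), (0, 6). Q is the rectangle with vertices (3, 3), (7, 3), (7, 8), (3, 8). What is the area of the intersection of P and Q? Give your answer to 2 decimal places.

6.00

|P∩Q|: x∈[3,5], y∈[3,6] → 2·3 = 6.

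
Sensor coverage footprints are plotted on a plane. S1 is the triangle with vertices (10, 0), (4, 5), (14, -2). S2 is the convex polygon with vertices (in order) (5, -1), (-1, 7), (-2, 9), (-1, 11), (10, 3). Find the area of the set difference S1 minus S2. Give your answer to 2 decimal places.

|S1| = 4, |S1∩S2| = 1.2582.
|S1 ∖ S2| = |S1| − |S1∩S2| = 4 − 1.2582 = 2.74.

2.74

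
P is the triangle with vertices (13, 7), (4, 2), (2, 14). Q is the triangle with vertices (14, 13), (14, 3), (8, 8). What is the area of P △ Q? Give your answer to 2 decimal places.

72.72

|P| = 59, |Q| = 30, |P∩Q| = 8.1417.
|P △ Q| = |P| + |Q| − 2·|P∩Q| = 59 + 30 − 16.2834 = 72.72.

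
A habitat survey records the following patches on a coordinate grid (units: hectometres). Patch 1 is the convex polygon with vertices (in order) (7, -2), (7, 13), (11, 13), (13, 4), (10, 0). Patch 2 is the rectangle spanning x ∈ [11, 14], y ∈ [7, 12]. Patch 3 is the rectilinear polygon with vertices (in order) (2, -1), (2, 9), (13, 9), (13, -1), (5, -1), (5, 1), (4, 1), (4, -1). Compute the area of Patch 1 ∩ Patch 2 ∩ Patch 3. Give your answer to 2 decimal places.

The intersection is the polygon with vertices (11,7), (11,9), (11.889,9), (12.333,7).
By the shoelace formula its area is 2.22.

2.22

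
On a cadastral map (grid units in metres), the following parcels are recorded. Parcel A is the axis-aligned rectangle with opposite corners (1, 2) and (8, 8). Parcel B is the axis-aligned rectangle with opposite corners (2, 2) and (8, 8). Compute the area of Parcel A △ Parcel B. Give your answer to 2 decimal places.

6.00

|Parcel A∩Parcel B|: x∈[2,8], y∈[2,8] → 6·6 = 36.
|Parcel A △ Parcel B| = |Parcel A| + |Parcel B| − 2·|Parcel A∩Parcel B| = 42 + 36 − 72 = 6.00.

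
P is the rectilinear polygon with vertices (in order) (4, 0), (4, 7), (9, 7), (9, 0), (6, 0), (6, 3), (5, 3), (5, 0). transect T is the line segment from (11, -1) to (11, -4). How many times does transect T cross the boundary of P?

The segment lies entirely outside P and never meets its boundary.

0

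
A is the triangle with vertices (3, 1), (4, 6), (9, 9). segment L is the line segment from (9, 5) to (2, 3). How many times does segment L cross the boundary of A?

The segment meets the boundary at (3.485,3.424), (5.182,3.909).

2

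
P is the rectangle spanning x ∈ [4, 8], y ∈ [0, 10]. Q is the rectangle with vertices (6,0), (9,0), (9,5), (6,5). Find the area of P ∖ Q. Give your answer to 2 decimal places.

|P∩Q|: x∈[6,8], y∈[0,5] → 2·5 = 10.
|P| = 40.
|P ∖ Q| = |P| − |P∩Q| = 40 − 10 = 30.00.

30.00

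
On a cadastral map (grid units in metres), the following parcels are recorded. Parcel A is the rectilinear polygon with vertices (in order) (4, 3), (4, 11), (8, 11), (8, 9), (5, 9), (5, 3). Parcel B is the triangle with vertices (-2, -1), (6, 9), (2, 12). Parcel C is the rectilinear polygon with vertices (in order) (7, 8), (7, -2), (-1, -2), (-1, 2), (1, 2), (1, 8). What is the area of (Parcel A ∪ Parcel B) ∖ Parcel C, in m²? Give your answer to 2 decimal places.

26.25

|Parcel A ∪ Parcel B| = 42.625.
|(Parcel A ∪ Parcel B) ∩ Parcel C| = 16.375.
|(Parcel A ∪ Parcel B) ∖ Parcel C| = 42.625 − 16.375 = 26.25.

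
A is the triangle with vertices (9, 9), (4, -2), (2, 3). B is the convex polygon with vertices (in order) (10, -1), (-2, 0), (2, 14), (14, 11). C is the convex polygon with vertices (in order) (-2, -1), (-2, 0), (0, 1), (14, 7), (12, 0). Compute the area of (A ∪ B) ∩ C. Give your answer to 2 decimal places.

43.70

The region (A ∪ B) ∩ C is the polygon with vertices (3.379,-0.448), (-2,0), (0,1), (12.444,6.333), (10.293,-0.122), (3.444,-0.611).
By the shoelace formula its area is 43.70.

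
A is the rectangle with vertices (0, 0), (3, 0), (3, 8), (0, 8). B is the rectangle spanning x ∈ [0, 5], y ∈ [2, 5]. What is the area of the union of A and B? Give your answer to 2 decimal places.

30.00

By inclusion–exclusion:
Individual areas: |A| = 24, |B| = 15.
|A∩B|: x∈[0,3], y∈[2,5] → 3·3 = 9.
|A ∪ B| = 39 − 9 = 30.00.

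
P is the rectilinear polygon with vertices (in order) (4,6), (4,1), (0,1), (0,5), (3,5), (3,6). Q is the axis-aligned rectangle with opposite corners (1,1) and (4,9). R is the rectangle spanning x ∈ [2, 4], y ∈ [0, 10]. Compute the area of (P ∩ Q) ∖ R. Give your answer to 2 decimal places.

|P ∩ Q| = 13.
|(P ∩ Q) ∩ R| = 9.
|(P ∩ Q) ∖ R| = 13 − 9 = 4.00.

4.00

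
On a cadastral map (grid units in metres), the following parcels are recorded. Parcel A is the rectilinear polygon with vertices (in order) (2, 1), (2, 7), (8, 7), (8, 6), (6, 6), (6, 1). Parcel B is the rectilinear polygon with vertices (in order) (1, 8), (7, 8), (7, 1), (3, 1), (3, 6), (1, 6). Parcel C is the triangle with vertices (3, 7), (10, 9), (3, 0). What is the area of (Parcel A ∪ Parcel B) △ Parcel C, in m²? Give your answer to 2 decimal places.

21.49

|Parcel A ∪ Parcel B| = 38.
|(Parcel A ∪ Parcel B) ∩ Parcel C| = 20.504.
|(Parcel A ∪ Parcel B) △ Parcel C| = 38 + 24.5 − 41.0079 = 21.49.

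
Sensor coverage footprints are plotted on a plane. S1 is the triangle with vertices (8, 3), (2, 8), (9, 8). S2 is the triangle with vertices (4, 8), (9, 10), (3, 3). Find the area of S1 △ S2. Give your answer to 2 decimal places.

18.28

|S1| = 17.5, |S2| = 11.5, |S1∩S2| = 5.3621.
|S1 △ S2| = |S1| + |S2| − 2·|S1∩S2| = 17.5 + 11.5 − 10.7242 = 18.28.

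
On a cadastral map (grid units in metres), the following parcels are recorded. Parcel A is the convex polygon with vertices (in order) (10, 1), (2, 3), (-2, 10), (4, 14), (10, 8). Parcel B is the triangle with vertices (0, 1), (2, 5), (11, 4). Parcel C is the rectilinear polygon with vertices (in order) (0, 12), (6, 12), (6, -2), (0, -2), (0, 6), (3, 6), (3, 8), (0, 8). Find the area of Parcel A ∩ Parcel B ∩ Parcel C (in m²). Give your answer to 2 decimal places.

The intersection is the polygon with vertices (1.467,3.933), (2,5), (6,4.556), (6,2.636), (4.783,2.304), (2,3).
By the shoelace formula its area is 9.26.

9.26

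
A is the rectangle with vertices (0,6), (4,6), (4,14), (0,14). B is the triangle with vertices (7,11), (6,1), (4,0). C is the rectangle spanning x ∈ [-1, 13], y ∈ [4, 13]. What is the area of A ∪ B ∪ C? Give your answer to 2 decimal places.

By inclusion–exclusion:
Individual areas: |A| = 32, |B| = 9.5, |C| = 126.
|A∩B| = 0.
|A∩C|: x∈[0,4], y∈[6,13] → 4·7 = 28.
|B∩C| = 4.2318.
|A∩B∩C| = 0.
|A ∪ B ∪ C| = 167.5 − 32.2318 + 0 = 135.27.

135.27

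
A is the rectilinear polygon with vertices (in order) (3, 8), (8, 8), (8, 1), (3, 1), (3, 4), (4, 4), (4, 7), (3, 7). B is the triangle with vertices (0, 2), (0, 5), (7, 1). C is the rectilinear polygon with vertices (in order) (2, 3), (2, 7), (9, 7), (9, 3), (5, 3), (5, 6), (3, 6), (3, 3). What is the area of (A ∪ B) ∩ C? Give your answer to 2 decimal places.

|A ∪ B| = 39.0714.
|(A ∪ B) ∩ C| = 13.57.

13.57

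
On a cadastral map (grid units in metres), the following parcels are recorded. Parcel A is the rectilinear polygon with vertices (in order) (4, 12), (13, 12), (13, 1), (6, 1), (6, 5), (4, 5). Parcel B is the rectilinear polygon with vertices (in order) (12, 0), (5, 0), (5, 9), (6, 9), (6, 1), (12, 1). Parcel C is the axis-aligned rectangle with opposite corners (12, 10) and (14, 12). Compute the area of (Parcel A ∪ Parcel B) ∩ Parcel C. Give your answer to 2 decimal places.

2.00

The region (Parcel A ∪ Parcel B) ∩ Parcel C is the polygon with vertices (13,10), (12,10), (12,12), (13,12).
By the shoelace formula its area is 2.00.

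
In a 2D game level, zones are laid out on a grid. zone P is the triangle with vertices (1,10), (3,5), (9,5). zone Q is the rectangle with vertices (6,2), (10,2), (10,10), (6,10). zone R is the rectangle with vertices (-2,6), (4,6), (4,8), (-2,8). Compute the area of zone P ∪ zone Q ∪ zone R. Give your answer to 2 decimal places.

52.59

By inclusion–exclusion:
Individual areas: |zone P| = 15, |zone Q| = 32, |zone R| = 12.
|zone P∩zone Q| = 2.8125.
|zone P∩zone R| = 3.6.
|zone Q∩zone R| = 0 (no overlap).
|zone P∩zone Q∩zone R| = 0.
|zone P ∪ zone Q ∪ zone R| = 59 − 6.4125 + 0 = 52.59.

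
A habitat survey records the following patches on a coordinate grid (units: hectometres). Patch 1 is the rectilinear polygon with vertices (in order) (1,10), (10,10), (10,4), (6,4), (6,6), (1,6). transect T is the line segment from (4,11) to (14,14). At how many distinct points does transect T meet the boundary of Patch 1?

0

The segment lies entirely outside Patch 1 and never meets its boundary.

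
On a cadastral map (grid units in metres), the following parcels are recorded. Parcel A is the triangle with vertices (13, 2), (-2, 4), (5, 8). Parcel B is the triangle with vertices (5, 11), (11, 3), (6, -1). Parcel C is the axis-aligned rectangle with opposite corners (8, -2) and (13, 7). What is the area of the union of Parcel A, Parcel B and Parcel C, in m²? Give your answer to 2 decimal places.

86.92

By inclusion–exclusion:
Individual areas: |Parcel A| = 37, |Parcel B| = 32, |Parcel C| = 45.
|Parcel A∩Parcel B| = 15.7457.
|Parcel A∩Parcel C| = 7.7083.
|Parcel B∩Parcel C| = 9.6.
|Parcel A∩Parcel B∩Parcel C| = 5.9726.
|Parcel A ∪ Parcel B ∪ Parcel C| = 114 − 33.0541 + 5.9726 = 86.92.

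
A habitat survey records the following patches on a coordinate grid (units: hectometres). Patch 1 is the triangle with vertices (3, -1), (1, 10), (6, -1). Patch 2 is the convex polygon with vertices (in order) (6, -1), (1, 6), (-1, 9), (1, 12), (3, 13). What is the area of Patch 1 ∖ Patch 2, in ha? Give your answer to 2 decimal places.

8.45

|Patch 1| = 16.5, |Patch 1∩Patch 2| = 8.0488.
|Patch 1 ∖ Patch 2| = |Patch 1| − |Patch 1∩Patch 2| = 16.5 − 8.0488 = 8.45.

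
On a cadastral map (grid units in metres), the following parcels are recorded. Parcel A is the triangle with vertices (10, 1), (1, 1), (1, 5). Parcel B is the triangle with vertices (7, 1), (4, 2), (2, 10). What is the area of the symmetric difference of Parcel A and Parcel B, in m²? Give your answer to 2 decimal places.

20.53

|Parcel A| = 18, |Parcel B| = 11, |Parcel A∩Parcel B| = 4.2349.
|Parcel A △ Parcel B| = |Parcel A| + |Parcel B| − 2·|Parcel A∩Parcel B| = 18 + 11 − 8.4698 = 20.53.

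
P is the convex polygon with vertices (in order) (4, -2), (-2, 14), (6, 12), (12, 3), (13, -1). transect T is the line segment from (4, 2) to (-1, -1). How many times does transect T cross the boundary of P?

1

The segment meets the boundary at (2.776,1.265).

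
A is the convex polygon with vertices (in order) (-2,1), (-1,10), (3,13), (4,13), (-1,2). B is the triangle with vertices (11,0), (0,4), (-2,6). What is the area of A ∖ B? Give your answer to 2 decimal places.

|A| = 25.5, |A∩B| = 1.144.
|A ∖ B| = |A| − |A∩B| = 25.5 − 1.144 = 24.36.

24.36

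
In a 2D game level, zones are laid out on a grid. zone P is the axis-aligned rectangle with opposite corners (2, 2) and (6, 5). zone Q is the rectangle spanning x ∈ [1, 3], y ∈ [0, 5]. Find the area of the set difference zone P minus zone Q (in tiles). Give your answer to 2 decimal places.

9.00

|zone P∩zone Q|: x∈[2,3], y∈[2,5] → 1·3 = 3.
|zone P| = 12.
|zone P ∖ zone Q| = |zone P| − |zone P∩zone Q| = 12 − 3 = 9.00.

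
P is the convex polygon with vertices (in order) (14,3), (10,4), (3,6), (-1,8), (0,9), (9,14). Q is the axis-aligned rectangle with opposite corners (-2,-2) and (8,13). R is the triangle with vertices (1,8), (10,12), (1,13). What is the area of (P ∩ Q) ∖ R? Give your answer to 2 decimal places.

31.18

|P ∩ Q| = 43.6714.
|(P ∩ Q) ∩ R| = 12.4907.
|(P ∩ Q) ∖ R| = 43.6714 − 12.4907 = 31.18.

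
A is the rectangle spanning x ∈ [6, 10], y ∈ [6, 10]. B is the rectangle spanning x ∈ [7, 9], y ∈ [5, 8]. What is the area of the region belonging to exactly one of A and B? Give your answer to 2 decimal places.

|A∩B|: x∈[7,9], y∈[6,8] → 2·2 = 4.
|A △ B| = |A| + |B| − 2·|A∩B| = 16 + 6 − 8 = 14.00.

14.00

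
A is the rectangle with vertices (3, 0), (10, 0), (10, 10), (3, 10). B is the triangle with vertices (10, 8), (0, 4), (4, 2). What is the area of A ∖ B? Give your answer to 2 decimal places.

|A| = 70, |A∩B| = 13.95.
|A ∖ B| = |A| − |A∩B| = 70 − 13.95 = 56.05.

56.05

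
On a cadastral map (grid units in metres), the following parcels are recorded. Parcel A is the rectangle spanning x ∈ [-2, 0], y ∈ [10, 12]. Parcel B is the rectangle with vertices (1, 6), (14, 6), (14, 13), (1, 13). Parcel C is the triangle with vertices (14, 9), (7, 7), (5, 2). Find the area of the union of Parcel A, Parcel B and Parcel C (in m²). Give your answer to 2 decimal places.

102.09

By inclusion–exclusion:
Individual areas: |Parcel A| = 4, |Parcel B| = 91, |Parcel C| = 15.5.
|Parcel A∩Parcel B| = 0 (no overlap).
|Parcel A∩Parcel C| = 0.
|Parcel B∩Parcel C| = 8.4143.
|Parcel A∩Parcel B∩Parcel C| = 0.
|Parcel A ∪ Parcel B ∪ Parcel C| = 110.5 − 8.4143 + 0 = 102.09.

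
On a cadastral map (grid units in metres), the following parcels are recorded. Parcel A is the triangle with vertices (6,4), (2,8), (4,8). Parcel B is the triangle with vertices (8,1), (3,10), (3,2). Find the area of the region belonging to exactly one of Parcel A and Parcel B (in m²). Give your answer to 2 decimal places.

17.00

|Parcel A| = 4, |Parcel B| = 20, |Parcel A∩Parcel B| = 3.5.
|Parcel A △ Parcel B| = |Parcel A| + |Parcel B| − 2·|Parcel A∩Parcel B| = 4 + 20 − 7 = 17.00.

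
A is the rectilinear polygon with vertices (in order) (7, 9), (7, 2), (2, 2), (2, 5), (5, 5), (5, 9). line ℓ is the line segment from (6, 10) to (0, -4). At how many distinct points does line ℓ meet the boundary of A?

The segment meets the boundary at (2.571,2), (3.857,5), (5,7.667), (5.571,9).

4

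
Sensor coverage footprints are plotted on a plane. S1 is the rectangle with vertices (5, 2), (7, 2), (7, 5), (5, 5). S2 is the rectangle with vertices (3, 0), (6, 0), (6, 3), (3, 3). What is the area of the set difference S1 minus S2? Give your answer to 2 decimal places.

|S1∩S2|: x∈[5,6], y∈[2,3] → 1·1 = 1.
|S1| = 6.
|S1 ∖ S2| = |S1| − |S1∩S2| = 6 − 1 = 5.00.

5.00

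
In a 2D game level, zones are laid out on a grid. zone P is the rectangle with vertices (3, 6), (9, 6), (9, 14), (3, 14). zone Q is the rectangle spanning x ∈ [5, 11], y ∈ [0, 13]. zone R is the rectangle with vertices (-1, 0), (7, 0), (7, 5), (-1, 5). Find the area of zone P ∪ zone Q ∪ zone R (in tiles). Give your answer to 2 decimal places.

128.00

By inclusion–exclusion:
Individual areas: |zone P| = 48, |zone Q| = 78, |zone R| = 40.
|zone P∩zone Q|: x∈[5,9], y∈[6,13] → 4·7 = 28.
|zone P∩zone R| = 0 (no overlap).
|zone Q∩zone R|: x∈[5,7], y∈[0,5] → 2·5 = 10.
|zone P∩zone Q∩zone R| = 0.
|zone P ∪ zone Q ∪ zone R| = 166 − 38 + 0 = 128.00.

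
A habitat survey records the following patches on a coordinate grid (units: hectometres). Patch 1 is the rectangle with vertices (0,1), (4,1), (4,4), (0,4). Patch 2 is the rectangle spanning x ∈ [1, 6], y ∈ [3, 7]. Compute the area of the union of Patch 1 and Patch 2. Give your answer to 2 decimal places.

By inclusion–exclusion:
Individual areas: |Patch 1| = 12, |Patch 2| = 20.
|Patch 1∩Patch 2|: x∈[1,4], y∈[3,4] → 3·1 = 3.
|Patch 1 ∪ Patch 2| = 32 − 3 = 29.00.

29.00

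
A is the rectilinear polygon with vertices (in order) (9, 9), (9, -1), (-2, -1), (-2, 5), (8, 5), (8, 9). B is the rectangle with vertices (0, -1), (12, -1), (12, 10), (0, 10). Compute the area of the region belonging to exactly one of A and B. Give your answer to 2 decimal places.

|A| = 70, |B| = 132, |A∩B| = 58.
|A △ B| = |A| + |B| − 2·|A∩B| = 70 + 132 − 116 = 86.00.

86.00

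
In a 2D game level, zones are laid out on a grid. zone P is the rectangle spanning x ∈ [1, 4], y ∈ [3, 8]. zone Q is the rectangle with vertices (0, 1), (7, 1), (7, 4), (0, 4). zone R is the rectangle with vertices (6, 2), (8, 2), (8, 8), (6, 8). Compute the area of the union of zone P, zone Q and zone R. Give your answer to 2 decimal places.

43.00

By inclusion–exclusion:
Individual areas: |zone P| = 15, |zone Q| = 21, |zone R| = 12.
|zone P∩zone Q|: x∈[1,4], y∈[3,4] → 3·1 = 3.
|zone P∩zone R| = 0 (no overlap).
|zone Q∩zone R|: x∈[6,7], y∈[2,4] → 1·2 = 2.
|zone P∩zone Q∩zone R| = 0.
|zone P ∪ zone Q ∪ zone R| = 48 − 5 + 0 = 43.00.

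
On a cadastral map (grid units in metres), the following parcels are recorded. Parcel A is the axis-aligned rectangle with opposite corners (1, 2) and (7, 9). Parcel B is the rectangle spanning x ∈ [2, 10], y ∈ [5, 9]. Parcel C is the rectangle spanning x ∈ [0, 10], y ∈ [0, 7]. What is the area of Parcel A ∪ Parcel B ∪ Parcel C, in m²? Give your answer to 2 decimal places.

88.00

By inclusion–exclusion:
Individual areas: |Parcel A| = 42, |Parcel B| = 32, |Parcel C| = 70.
|Parcel A∩Parcel B|: x∈[2,7], y∈[5,9] → 5·4 = 20.
|Parcel A∩Parcel C|: x∈[1,7], y∈[2,7] → 6·5 = 30.
|Parcel B∩Parcel C|: x∈[2,10], y∈[5,7] → 8·2 = 16.
|Parcel A∩Parcel B∩Parcel C| = 10.
|Parcel A ∪ Parcel B ∪ Parcel C| = 144 − 66 + 10 = 88.00.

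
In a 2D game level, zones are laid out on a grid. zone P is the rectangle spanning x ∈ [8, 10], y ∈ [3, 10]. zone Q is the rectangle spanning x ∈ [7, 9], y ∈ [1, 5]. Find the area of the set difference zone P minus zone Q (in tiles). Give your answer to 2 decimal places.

12.00

|zone P∩zone Q|: x∈[8,9], y∈[3,5] → 1·2 = 2.
|zone P| = 14.
|zone P ∖ zone Q| = |zone P| − |zone P∩zone Q| = 14 − 2 = 12.00.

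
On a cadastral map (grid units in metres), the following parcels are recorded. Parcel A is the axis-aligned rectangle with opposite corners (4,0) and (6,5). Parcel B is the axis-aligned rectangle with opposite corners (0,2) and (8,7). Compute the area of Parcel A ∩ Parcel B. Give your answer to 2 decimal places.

6.00

|Parcel A∩Parcel B|: x∈[4,6], y∈[2,5] → 2·3 = 6.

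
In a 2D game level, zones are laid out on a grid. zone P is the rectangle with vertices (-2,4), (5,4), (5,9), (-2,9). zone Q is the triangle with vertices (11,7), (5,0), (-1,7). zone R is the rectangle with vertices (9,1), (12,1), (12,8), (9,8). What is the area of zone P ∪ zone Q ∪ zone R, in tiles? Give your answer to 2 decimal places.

81.52

By inclusion–exclusion:
Individual areas: |zone P| = 35, |zone Q| = 42, |zone R| = 21.
|zone P∩zone Q| = 14.1429.
|zone P∩zone R| = 0 (no overlap).
|zone Q∩zone R| = 2.3333.
|zone P∩zone Q∩zone R| = 0.
|zone P ∪ zone Q ∪ zone R| = 98 − 16.4762 + 0 = 81.52.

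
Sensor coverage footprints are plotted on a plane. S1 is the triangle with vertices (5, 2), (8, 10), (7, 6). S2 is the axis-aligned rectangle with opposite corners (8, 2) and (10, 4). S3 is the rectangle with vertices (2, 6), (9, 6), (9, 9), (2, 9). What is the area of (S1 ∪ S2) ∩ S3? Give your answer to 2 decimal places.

The region (S1 ∪ S2) ∩ S3 is the polygon with vertices (7,6), (6.5,6), (7.625,9), (7.75,9).
By the shoelace formula its area is 0.94.

0.94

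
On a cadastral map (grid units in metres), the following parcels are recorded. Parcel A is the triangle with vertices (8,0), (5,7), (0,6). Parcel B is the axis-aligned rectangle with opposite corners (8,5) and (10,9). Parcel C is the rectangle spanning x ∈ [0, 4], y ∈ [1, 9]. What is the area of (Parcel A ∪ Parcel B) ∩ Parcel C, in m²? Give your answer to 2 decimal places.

The region (Parcel A ∪ Parcel B) ∩ Parcel C is the polygon with vertices (4,6.8), (4,3), (0,6).
By the shoelace formula its area is 7.60.

7.60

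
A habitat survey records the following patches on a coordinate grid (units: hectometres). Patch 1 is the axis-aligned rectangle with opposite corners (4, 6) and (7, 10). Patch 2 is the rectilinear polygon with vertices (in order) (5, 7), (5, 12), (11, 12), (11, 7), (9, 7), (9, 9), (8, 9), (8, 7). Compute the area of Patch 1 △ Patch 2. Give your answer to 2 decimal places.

|Patch 1| = 12, |Patch 2| = 28, |Patch 1∩Patch 2| = 6.
|Patch 1 △ Patch 2| = |Patch 1| + |Patch 2| − 2·|Patch 1∩Patch 2| = 12 + 28 − 12 = 28.00.

28.00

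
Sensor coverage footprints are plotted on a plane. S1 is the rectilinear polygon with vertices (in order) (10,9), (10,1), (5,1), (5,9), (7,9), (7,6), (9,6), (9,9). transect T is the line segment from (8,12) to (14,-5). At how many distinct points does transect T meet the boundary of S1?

2

The segment meets the boundary at (10,6.333), (9.059,9).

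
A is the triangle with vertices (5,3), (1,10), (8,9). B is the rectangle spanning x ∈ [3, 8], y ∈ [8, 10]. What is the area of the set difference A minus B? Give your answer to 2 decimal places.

|A| = 22.5, |A∩B| = 6.5357.
|A ∖ B| = |A| − |A∩B| = 22.5 − 6.5357 = 15.96.

15.96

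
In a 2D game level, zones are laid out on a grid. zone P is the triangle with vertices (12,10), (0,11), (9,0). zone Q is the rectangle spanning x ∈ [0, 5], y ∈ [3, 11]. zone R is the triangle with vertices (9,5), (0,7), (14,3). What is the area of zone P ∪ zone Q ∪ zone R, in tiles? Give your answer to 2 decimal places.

By inclusion–exclusion:
Individual areas: |zone P| = 61.5, |zone Q| = 40, |zone R| = 4.
|zone P∩zone Q| = 14.2361.
|zone P∩zone R| = 2.6677.
|zone Q∩zone R| = 0.7937.
|zone P∩zone Q∩zone R| = 0.2513.
|zone P ∪ zone Q ∪ zone R| = 105.5 − 17.6974 + 0.2513 = 88.05.

88.05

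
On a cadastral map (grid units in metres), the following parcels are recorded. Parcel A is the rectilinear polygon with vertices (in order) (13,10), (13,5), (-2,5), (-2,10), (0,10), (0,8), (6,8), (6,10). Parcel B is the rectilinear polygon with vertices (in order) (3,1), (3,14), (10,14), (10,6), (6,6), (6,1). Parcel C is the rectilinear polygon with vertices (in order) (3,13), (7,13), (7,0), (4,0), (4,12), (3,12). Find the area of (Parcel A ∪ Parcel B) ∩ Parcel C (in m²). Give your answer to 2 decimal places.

33.00

The region (Parcel A ∪ Parcel B) ∩ Parcel C is the polygon with vertices (6,5), (6,1), (4,1), (4,12), (3,12), (3,13), (7,13), (7,5).
By the shoelace formula its area is 33.00.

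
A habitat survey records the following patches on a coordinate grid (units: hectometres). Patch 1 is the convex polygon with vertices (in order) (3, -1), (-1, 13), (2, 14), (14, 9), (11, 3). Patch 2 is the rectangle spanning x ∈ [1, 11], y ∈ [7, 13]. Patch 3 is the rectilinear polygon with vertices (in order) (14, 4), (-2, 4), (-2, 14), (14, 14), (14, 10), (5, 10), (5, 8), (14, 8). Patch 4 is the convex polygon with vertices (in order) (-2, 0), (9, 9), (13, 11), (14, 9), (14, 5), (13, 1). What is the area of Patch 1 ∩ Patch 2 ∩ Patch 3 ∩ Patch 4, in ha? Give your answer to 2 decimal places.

3.83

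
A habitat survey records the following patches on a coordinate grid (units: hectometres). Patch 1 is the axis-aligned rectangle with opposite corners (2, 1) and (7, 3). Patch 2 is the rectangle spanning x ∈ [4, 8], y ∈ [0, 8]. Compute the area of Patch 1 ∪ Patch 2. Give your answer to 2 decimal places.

36.00

By inclusion–exclusion:
Individual areas: |Patch 1| = 10, |Patch 2| = 32.
|Patch 1∩Patch 2|: x∈[4,7], y∈[1,3] → 3·2 = 6.
|Patch 1 ∪ Patch 2| = 42 − 6 = 36.00.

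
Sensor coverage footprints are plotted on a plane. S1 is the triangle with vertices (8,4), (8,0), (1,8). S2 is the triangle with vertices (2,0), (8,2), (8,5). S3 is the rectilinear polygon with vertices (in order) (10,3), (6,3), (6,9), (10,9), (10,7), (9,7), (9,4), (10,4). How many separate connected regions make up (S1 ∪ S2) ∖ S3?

1

(S1 ∪ S2) ∖ S3 is a single connected region.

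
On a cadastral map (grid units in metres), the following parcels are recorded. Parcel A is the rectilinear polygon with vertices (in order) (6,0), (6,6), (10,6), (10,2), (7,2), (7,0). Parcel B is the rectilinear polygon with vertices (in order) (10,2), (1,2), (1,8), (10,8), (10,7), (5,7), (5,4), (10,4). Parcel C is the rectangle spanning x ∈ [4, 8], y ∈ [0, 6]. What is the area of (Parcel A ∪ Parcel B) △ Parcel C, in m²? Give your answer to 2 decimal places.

|Parcel A ∪ Parcel B| = 49.
|(Parcel A ∪ Parcel B) ∩ Parcel C| = 16.
|(Parcel A ∪ Parcel B) △ Parcel C| = 49 + 24 − 32 = 41.00.

41.00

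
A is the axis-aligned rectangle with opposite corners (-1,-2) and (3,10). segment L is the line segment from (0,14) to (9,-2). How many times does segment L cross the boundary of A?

The segment meets the boundary at (3,8.667), (2.25,10).

2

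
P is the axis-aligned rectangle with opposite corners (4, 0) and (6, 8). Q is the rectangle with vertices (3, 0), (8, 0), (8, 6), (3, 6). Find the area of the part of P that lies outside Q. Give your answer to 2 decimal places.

|P∩Q|: x∈[4,6], y∈[0,6] → 2·6 = 12.
|P| = 16.
|P ∖ Q| = |P| − |P∩Q| = 16 − 12 = 4.00.

4.00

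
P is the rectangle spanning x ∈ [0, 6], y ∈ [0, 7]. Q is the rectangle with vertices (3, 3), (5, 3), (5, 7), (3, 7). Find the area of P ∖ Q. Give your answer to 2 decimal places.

34.00

|P∩Q|: x∈[3,5], y∈[3,7] → 2·4 = 8.
|P| = 42.
|P ∖ Q| = |P| − |P∩Q| = 42 − 8 = 34.00.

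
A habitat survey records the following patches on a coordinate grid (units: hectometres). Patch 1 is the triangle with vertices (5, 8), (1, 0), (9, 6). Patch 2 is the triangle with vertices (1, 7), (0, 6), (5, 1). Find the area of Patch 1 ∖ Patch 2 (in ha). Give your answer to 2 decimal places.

|Patch 1| = 20, |Patch 1∩Patch 2| = 0.9127.
|Patch 1 ∖ Patch 2| = |Patch 1| − |Patch 1∩Patch 2| = 20 − 0.9127 = 19.09.

19.09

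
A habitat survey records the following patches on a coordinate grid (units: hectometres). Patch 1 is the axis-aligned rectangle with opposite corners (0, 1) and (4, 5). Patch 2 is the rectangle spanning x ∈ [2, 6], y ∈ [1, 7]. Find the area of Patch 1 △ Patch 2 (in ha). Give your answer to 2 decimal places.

|Patch 1∩Patch 2|: x∈[2,4], y∈[1,5] → 2·4 = 8.
|Patch 1 △ Patch 2| = |Patch 1| + |Patch 2| − 2·|Patch 1∩Patch 2| = 16 + 24 − 16 = 24.00.

24.00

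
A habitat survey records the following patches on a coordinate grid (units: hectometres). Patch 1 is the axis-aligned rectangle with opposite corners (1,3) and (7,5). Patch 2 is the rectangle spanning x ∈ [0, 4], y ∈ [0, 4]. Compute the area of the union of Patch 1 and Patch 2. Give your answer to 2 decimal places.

25.00

By inclusion–exclusion:
Individual areas: |Patch 1| = 12, |Patch 2| = 16.
|Patch 1∩Patch 2|: x∈[1,4], y∈[3,4] → 3·1 = 3.
|Patch 1 ∪ Patch 2| = 28 − 3 = 25.00.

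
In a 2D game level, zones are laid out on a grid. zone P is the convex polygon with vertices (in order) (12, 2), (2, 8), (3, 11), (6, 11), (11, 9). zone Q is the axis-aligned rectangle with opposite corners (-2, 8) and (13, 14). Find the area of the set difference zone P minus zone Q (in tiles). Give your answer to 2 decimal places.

27.43

|zone P| = 48, |zone P∩zone Q| = 20.5714.
|zone P ∖ zone Q| = |zone P| − |zone P∩zone Q| = 48 − 20.5714 = 27.43.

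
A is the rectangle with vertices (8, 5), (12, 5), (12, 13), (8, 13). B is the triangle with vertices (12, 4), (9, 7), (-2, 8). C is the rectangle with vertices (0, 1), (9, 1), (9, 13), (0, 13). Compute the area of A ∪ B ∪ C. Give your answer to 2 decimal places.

133.60

By inclusion–exclusion:
Individual areas: |A| = 32, |B| = 15, |C| = 108.
|A∩B| = 4.0097.
|A∩C|: x∈[8,9], y∈[5,13] → 1·8 = 8.
|B∩C| = 11.3961.
|A∩B∩C| = 2.0097.
|A ∪ B ∪ C| = 155 − 23.4058 + 2.0097 = 133.60.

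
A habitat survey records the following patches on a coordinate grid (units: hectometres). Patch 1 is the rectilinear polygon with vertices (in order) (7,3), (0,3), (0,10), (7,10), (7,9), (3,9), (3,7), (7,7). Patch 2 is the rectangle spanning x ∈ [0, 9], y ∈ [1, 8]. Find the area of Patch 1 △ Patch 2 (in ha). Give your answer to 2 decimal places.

|Patch 1| = 41, |Patch 2| = 63, |Patch 1∩Patch 2| = 31.
|Patch 1 △ Patch 2| = |Patch 1| + |Patch 2| − 2·|Patch 1∩Patch 2| = 41 + 63 − 62 = 42.00.

42.00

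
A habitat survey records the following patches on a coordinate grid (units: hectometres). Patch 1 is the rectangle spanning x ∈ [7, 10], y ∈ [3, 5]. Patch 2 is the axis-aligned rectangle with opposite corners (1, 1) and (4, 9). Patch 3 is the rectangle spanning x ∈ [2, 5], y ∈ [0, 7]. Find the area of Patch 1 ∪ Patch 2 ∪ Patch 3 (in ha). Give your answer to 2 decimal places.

By inclusion–exclusion:
Individual areas: |Patch 1| = 6, |Patch 2| = 24, |Patch 3| = 21.
|Patch 1∩Patch 2| = 0 (no overlap).
|Patch 1∩Patch 3| = 0 (no overlap).
|Patch 2∩Patch 3|: x∈[2,4], y∈[1,7] → 2·6 = 12.
|Patch 1∩Patch 2∩Patch 3| = 0.
|Patch 1 ∪ Patch 2 ∪ Patch 3| = 51 − 12 + 0 = 39.00.

39.00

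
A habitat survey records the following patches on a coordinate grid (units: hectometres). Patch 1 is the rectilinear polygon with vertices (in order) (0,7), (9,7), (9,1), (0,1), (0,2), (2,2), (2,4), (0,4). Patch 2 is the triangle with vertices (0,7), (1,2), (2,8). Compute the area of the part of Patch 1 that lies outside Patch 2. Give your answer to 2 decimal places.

|Patch 1| = 50, |Patch 1∩Patch 2| = 3.85.
|Patch 1 ∖ Patch 2| = |Patch 1| − |Patch 1∩Patch 2| = 50 − 3.85 = 46.15.

46.15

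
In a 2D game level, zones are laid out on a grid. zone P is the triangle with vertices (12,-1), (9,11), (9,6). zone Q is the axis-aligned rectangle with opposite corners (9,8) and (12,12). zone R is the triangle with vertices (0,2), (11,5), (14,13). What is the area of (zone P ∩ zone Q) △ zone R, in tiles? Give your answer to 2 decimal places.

39.15

|zone P ∩ zone Q| = 1.125.
|(zone P ∩ zone Q) ∩ zone R| = 0.7364.
|(zone P ∩ zone Q) △ zone R| = 1.125 + 39.5 − 1.4728 = 39.15.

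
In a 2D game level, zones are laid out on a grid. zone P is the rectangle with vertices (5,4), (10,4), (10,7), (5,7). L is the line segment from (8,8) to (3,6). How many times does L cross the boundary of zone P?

The segment meets the boundary at (5,6.8), (5.5,7).

2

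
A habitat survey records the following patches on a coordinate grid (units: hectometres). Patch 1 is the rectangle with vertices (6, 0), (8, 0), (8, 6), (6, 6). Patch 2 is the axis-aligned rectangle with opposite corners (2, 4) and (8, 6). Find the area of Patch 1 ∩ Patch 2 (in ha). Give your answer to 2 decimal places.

|Patch 1∩Patch 2|: x∈[6,8], y∈[4,6] → 2·2 = 4.

4.00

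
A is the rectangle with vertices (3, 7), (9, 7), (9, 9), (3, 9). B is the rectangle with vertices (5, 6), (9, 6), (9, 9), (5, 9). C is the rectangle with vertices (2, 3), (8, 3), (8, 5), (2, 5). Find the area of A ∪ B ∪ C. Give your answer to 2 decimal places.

28.00

By inclusion–exclusion:
Individual areas: |A| = 12, |B| = 12, |C| = 12.
|A∩B|: x∈[5,9], y∈[7,9] → 4·2 = 8.
|A∩C| = 0 (no overlap).
|B∩C| = 0 (no overlap).
|A∩B∩C| = 0.
|A ∪ B ∪ C| = 36 − 8 + 0 = 28.00.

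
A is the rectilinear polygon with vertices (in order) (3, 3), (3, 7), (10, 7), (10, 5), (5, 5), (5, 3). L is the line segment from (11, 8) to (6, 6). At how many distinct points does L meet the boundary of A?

The segment meets the boundary at (8.5,7).

1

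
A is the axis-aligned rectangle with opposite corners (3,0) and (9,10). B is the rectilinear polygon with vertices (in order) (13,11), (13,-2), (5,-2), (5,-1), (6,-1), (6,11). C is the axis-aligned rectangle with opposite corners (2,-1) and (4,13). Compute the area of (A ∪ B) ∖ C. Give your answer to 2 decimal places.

|A ∪ B| = 122.
|(A ∪ B) ∩ C| = 10.
|(A ∪ B) ∖ C| = 122 − 10 = 112.00.

112.00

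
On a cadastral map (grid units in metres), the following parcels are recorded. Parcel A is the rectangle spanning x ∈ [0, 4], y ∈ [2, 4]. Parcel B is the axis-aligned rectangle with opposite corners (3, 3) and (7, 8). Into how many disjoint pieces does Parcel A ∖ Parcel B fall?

Parcel A ∖ Parcel B is a single connected region.

1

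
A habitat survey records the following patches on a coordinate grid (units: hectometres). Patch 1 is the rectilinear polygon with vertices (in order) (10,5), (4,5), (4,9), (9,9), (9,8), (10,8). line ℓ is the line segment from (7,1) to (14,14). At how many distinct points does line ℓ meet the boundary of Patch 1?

2

The segment meets the boundary at (9.154,5), (10,6.571).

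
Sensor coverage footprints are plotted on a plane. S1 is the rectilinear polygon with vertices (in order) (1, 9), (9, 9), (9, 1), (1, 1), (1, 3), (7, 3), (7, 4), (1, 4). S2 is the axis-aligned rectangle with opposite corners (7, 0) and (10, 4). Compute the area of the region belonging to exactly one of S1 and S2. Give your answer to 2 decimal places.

58.00

|S1| = 58, |S2| = 12, |S1∩S2| = 6.
|S1 △ S2| = |S1| + |S2| − 2·|S1∩S2| = 58 + 12 − 12 = 58.00.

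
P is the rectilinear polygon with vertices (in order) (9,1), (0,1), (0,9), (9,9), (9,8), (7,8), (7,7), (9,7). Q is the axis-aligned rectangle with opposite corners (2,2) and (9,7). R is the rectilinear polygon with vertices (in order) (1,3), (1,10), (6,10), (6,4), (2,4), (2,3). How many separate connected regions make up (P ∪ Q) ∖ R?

(P ∪ Q) ∖ R is a single connected region.

1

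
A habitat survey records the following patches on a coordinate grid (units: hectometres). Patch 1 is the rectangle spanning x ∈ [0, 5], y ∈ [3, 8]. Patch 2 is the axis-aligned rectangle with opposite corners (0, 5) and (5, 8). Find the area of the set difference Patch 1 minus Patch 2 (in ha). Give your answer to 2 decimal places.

|Patch 1∩Patch 2|: x∈[0,5], y∈[5,8] → 5·3 = 15.
|Patch 1| = 25.
|Patch 1 ∖ Patch 2| = |Patch 1| − |Patch 1∩Patch 2| = 25 − 15 = 10.00.

10.00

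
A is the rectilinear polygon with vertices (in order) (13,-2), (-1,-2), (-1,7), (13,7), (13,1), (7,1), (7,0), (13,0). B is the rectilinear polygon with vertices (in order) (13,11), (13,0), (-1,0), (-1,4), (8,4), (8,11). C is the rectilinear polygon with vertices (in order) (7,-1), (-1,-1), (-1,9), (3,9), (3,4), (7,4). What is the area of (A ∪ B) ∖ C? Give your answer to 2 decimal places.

94.00

|A ∪ B| = 146.
|(A ∪ B) ∩ C| = 52.
|(A ∪ B) ∖ C| = 146 − 52 = 94.00.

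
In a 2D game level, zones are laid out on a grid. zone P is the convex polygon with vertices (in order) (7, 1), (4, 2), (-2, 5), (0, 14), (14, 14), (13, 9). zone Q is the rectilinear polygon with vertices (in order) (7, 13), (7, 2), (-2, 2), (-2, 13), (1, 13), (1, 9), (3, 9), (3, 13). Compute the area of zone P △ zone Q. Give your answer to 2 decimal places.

|zone P| = 148, |zone Q| = 91, |zone P∩zone Q| = 74.8889.
|zone P △ zone Q| = |zone P| + |zone Q| − 2·|zone P∩zone Q| = 148 + 91 − 149.7778 = 89.22.

89.22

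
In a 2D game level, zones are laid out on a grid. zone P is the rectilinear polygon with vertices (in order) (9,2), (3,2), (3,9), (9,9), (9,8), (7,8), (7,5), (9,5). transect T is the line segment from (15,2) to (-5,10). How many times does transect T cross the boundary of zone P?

4

The segment meets the boundary at (3,6.8), (7,5.2), (7.5,5), (9,4.4).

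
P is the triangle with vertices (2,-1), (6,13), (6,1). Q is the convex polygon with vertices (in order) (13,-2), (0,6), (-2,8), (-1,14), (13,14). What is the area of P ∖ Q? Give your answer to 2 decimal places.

10.11

|P| = 24, |P∩Q| = 13.89.
|P ∖ Q| = |P| − |P∩Q| = 24 − 13.89 = 10.11.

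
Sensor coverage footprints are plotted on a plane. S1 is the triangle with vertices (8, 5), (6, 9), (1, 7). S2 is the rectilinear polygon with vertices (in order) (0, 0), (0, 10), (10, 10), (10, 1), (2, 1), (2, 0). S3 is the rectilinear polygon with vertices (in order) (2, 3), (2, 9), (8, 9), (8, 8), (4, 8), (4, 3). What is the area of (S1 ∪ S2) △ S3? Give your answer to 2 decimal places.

76.00

|S1 ∪ S2| = 92.
|(S1 ∪ S2) ∩ S3| = 16.
|(S1 ∪ S2) △ S3| = 92 + 16 − 32 = 76.00.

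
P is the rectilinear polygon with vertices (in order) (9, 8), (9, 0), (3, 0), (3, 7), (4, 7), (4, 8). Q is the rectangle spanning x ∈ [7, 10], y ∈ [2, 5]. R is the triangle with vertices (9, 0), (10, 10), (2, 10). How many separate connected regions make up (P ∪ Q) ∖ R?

2

(P ∪ Q) ∖ R splits into 2 disjoint pieces (area 1.95, area 24.8571).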